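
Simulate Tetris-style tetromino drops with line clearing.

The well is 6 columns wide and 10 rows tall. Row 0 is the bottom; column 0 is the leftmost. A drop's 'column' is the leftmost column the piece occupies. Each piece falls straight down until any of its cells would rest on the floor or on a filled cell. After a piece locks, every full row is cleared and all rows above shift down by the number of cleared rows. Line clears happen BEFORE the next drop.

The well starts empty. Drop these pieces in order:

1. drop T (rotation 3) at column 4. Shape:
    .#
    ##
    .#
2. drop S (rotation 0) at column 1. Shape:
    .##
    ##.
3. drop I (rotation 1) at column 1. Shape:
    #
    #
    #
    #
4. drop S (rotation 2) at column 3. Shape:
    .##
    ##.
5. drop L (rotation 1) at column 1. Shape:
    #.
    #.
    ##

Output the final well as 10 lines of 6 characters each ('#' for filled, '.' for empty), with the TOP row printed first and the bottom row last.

Drop 1: T rot3 at col 4 lands with bottom-row=0; cleared 0 line(s) (total 0); column heights now [0 0 0 0 2 3], max=3
Drop 2: S rot0 at col 1 lands with bottom-row=0; cleared 0 line(s) (total 0); column heights now [0 1 2 2 2 3], max=3
Drop 3: I rot1 at col 1 lands with bottom-row=1; cleared 0 line(s) (total 0); column heights now [0 5 2 2 2 3], max=5
Drop 4: S rot2 at col 3 lands with bottom-row=2; cleared 0 line(s) (total 0); column heights now [0 5 2 3 4 4], max=5
Drop 5: L rot1 at col 1 lands with bottom-row=5; cleared 0 line(s) (total 0); column heights now [0 8 6 3 4 4], max=8

Answer: ......
......
.#....
.#....
.##...
.#....
.#..##
.#.###
.#####
.##..#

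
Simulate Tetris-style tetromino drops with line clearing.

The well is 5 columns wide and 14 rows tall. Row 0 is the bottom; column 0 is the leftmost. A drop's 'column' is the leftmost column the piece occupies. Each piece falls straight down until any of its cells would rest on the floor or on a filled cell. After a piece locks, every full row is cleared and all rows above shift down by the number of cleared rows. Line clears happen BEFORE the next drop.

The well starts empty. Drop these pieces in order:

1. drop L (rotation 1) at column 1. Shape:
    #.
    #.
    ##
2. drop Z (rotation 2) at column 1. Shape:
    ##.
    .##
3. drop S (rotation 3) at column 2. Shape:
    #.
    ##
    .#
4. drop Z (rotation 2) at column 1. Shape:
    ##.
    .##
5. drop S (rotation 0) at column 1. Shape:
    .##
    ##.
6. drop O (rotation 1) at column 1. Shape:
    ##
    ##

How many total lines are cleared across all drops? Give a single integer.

Answer: 0

Derivation:
Drop 1: L rot1 at col 1 lands with bottom-row=0; cleared 0 line(s) (total 0); column heights now [0 3 1 0 0], max=3
Drop 2: Z rot2 at col 1 lands with bottom-row=2; cleared 0 line(s) (total 0); column heights now [0 4 4 3 0], max=4
Drop 3: S rot3 at col 2 lands with bottom-row=3; cleared 0 line(s) (total 0); column heights now [0 4 6 5 0], max=6
Drop 4: Z rot2 at col 1 lands with bottom-row=6; cleared 0 line(s) (total 0); column heights now [0 8 8 7 0], max=8
Drop 5: S rot0 at col 1 lands with bottom-row=8; cleared 0 line(s) (total 0); column heights now [0 9 10 10 0], max=10
Drop 6: O rot1 at col 1 lands with bottom-row=10; cleared 0 line(s) (total 0); column heights now [0 12 12 10 0], max=12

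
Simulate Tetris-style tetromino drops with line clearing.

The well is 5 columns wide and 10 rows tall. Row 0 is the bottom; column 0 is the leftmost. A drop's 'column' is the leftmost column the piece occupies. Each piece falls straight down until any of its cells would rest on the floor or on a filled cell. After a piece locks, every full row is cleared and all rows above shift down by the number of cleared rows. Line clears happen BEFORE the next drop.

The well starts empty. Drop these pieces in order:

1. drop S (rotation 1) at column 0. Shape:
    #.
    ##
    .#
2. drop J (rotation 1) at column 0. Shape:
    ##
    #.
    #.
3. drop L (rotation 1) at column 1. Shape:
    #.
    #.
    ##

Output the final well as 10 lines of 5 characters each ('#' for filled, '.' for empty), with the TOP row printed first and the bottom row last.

Drop 1: S rot1 at col 0 lands with bottom-row=0; cleared 0 line(s) (total 0); column heights now [3 2 0 0 0], max=3
Drop 2: J rot1 at col 0 lands with bottom-row=3; cleared 0 line(s) (total 0); column heights now [6 6 0 0 0], max=6
Drop 3: L rot1 at col 1 lands with bottom-row=6; cleared 0 line(s) (total 0); column heights now [6 9 7 0 0], max=9

Answer: .....
.#...
.#...
.##..
##...
#....
#....
#....
##...
.#...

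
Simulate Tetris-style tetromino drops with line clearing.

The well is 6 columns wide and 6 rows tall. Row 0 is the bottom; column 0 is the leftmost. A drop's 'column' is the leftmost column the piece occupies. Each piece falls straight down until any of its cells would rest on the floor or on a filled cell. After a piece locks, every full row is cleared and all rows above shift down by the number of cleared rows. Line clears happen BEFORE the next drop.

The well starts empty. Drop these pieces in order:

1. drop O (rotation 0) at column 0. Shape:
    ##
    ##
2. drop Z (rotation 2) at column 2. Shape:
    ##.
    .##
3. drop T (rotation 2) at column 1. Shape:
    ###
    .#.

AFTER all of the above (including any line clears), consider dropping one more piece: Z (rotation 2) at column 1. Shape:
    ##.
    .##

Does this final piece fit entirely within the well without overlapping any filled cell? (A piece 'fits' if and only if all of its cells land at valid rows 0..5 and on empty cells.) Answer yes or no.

Drop 1: O rot0 at col 0 lands with bottom-row=0; cleared 0 line(s) (total 0); column heights now [2 2 0 0 0 0], max=2
Drop 2: Z rot2 at col 2 lands with bottom-row=0; cleared 0 line(s) (total 0); column heights now [2 2 2 2 1 0], max=2
Drop 3: T rot2 at col 1 lands with bottom-row=2; cleared 0 line(s) (total 0); column heights now [2 4 4 4 1 0], max=4
Test piece Z rot2 at col 1 (width 3): heights before test = [2 4 4 4 1 0]; fits = True

Answer: yes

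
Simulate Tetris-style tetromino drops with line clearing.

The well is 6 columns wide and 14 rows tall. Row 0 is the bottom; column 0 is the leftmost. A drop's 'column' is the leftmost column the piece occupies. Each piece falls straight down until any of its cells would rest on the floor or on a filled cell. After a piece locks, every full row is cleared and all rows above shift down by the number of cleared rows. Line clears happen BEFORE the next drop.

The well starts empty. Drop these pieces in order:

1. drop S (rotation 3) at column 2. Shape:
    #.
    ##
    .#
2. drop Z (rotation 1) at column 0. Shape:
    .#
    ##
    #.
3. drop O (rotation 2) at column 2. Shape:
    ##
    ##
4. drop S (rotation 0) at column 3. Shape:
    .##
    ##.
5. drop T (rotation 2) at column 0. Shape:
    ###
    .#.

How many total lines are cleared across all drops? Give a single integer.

Drop 1: S rot3 at col 2 lands with bottom-row=0; cleared 0 line(s) (total 0); column heights now [0 0 3 2 0 0], max=3
Drop 2: Z rot1 at col 0 lands with bottom-row=0; cleared 0 line(s) (total 0); column heights now [2 3 3 2 0 0], max=3
Drop 3: O rot2 at col 2 lands with bottom-row=3; cleared 0 line(s) (total 0); column heights now [2 3 5 5 0 0], max=5
Drop 4: S rot0 at col 3 lands with bottom-row=5; cleared 0 line(s) (total 0); column heights now [2 3 5 6 7 7], max=7
Drop 5: T rot2 at col 0 lands with bottom-row=4; cleared 0 line(s) (total 0); column heights now [6 6 6 6 7 7], max=7

Answer: 0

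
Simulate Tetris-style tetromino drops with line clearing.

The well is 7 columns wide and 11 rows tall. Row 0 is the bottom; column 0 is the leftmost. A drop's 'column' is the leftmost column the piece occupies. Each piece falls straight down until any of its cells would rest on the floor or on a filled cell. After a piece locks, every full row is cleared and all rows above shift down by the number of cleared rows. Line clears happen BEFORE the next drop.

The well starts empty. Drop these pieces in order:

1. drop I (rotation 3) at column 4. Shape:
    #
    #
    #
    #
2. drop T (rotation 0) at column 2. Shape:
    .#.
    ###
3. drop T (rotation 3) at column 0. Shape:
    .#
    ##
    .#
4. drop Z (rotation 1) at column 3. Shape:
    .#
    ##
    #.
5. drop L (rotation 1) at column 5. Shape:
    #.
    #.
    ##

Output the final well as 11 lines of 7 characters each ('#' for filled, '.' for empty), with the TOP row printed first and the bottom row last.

Answer: .......
.......
....#..
...##..
...#...
...#...
..###..
....#..
.#..##.
##..##.
.#..###

Derivation:
Drop 1: I rot3 at col 4 lands with bottom-row=0; cleared 0 line(s) (total 0); column heights now [0 0 0 0 4 0 0], max=4
Drop 2: T rot0 at col 2 lands with bottom-row=4; cleared 0 line(s) (total 0); column heights now [0 0 5 6 5 0 0], max=6
Drop 3: T rot3 at col 0 lands with bottom-row=0; cleared 0 line(s) (total 0); column heights now [2 3 5 6 5 0 0], max=6
Drop 4: Z rot1 at col 3 lands with bottom-row=6; cleared 0 line(s) (total 0); column heights now [2 3 5 8 9 0 0], max=9
Drop 5: L rot1 at col 5 lands with bottom-row=0; cleared 0 line(s) (total 0); column heights now [2 3 5 8 9 3 1], max=9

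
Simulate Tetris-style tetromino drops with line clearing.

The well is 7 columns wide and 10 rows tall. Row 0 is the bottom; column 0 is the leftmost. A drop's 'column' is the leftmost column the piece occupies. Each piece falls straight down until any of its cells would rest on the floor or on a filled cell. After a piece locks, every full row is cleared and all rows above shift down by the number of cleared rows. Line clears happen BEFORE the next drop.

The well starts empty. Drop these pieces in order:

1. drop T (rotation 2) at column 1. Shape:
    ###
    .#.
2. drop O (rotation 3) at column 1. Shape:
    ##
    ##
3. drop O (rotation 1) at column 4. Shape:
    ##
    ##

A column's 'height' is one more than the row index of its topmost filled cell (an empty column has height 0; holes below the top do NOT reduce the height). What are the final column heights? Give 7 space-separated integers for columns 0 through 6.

Answer: 0 4 4 2 2 2 0

Derivation:
Drop 1: T rot2 at col 1 lands with bottom-row=0; cleared 0 line(s) (total 0); column heights now [0 2 2 2 0 0 0], max=2
Drop 2: O rot3 at col 1 lands with bottom-row=2; cleared 0 line(s) (total 0); column heights now [0 4 4 2 0 0 0], max=4
Drop 3: O rot1 at col 4 lands with bottom-row=0; cleared 0 line(s) (total 0); column heights now [0 4 4 2 2 2 0], max=4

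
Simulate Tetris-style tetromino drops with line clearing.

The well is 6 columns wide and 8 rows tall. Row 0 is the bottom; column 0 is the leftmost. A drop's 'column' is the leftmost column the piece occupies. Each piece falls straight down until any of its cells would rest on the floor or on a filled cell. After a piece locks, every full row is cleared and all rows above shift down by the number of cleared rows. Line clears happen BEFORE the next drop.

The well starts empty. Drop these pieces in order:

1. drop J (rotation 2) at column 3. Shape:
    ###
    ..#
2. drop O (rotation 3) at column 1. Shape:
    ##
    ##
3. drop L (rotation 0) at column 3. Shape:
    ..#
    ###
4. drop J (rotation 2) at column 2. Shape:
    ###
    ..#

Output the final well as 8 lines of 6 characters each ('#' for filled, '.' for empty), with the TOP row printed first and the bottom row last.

Answer: ......
......
......
..###.
....##
...###
.#####
.##..#

Derivation:
Drop 1: J rot2 at col 3 lands with bottom-row=0; cleared 0 line(s) (total 0); column heights now [0 0 0 2 2 2], max=2
Drop 2: O rot3 at col 1 lands with bottom-row=0; cleared 0 line(s) (total 0); column heights now [0 2 2 2 2 2], max=2
Drop 3: L rot0 at col 3 lands with bottom-row=2; cleared 0 line(s) (total 0); column heights now [0 2 2 3 3 4], max=4
Drop 4: J rot2 at col 2 lands with bottom-row=3; cleared 0 line(s) (total 0); column heights now [0 2 5 5 5 4], max=5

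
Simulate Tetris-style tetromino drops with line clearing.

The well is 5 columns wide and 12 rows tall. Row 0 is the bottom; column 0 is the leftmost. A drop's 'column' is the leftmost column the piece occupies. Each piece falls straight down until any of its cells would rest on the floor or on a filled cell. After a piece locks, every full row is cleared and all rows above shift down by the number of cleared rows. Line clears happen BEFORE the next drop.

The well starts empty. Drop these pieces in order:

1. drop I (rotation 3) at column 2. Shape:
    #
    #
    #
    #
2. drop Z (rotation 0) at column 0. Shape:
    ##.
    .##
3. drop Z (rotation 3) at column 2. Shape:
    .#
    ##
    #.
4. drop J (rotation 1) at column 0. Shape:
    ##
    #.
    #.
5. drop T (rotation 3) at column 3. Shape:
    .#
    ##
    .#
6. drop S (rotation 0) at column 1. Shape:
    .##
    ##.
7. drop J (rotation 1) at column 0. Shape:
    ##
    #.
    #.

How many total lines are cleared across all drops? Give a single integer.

Answer: 0

Derivation:
Drop 1: I rot3 at col 2 lands with bottom-row=0; cleared 0 line(s) (total 0); column heights now [0 0 4 0 0], max=4
Drop 2: Z rot0 at col 0 lands with bottom-row=4; cleared 0 line(s) (total 0); column heights now [6 6 5 0 0], max=6
Drop 3: Z rot3 at col 2 lands with bottom-row=5; cleared 0 line(s) (total 0); column heights now [6 6 7 8 0], max=8
Drop 4: J rot1 at col 0 lands with bottom-row=6; cleared 0 line(s) (total 0); column heights now [9 9 7 8 0], max=9
Drop 5: T rot3 at col 3 lands with bottom-row=7; cleared 0 line(s) (total 0); column heights now [9 9 7 9 10], max=10
Drop 6: S rot0 at col 1 lands with bottom-row=9; cleared 0 line(s) (total 0); column heights now [9 10 11 11 10], max=11
Drop 7: J rot1 at col 0 lands with bottom-row=9; cleared 0 line(s) (total 0); column heights now [12 12 11 11 10], max=12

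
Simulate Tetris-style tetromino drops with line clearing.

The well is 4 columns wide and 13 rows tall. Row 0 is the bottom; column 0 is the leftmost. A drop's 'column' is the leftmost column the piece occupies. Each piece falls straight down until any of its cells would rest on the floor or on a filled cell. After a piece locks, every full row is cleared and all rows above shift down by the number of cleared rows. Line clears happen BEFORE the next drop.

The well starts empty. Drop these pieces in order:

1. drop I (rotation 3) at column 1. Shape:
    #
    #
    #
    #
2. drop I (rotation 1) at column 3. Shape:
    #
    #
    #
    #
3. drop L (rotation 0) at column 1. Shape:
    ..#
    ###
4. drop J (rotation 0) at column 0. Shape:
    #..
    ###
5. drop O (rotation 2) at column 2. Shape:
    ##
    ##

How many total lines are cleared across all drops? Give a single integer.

Drop 1: I rot3 at col 1 lands with bottom-row=0; cleared 0 line(s) (total 0); column heights now [0 4 0 0], max=4
Drop 2: I rot1 at col 3 lands with bottom-row=0; cleared 0 line(s) (total 0); column heights now [0 4 0 4], max=4
Drop 3: L rot0 at col 1 lands with bottom-row=4; cleared 0 line(s) (total 0); column heights now [0 5 5 6], max=6
Drop 4: J rot0 at col 0 lands with bottom-row=5; cleared 1 line(s) (total 1); column heights now [6 5 5 5], max=6
Drop 5: O rot2 at col 2 lands with bottom-row=5; cleared 0 line(s) (total 1); column heights now [6 5 7 7], max=7

Answer: 1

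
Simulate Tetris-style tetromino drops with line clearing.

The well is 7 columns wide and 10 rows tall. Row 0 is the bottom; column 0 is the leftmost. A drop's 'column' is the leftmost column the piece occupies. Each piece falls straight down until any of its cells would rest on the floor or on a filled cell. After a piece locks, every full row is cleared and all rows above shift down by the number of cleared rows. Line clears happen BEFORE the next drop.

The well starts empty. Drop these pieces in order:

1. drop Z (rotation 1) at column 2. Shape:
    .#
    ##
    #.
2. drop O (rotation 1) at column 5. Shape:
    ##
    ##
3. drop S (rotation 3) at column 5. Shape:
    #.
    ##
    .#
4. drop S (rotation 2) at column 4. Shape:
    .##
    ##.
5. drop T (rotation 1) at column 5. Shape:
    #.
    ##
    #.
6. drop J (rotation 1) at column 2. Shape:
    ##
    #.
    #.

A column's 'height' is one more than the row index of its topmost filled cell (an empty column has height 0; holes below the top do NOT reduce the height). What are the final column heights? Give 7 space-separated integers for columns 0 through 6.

Answer: 0 0 5 5 6 10 9

Derivation:
Drop 1: Z rot1 at col 2 lands with bottom-row=0; cleared 0 line(s) (total 0); column heights now [0 0 2 3 0 0 0], max=3
Drop 2: O rot1 at col 5 lands with bottom-row=0; cleared 0 line(s) (total 0); column heights now [0 0 2 3 0 2 2], max=3
Drop 3: S rot3 at col 5 lands with bottom-row=2; cleared 0 line(s) (total 0); column heights now [0 0 2 3 0 5 4], max=5
Drop 4: S rot2 at col 4 lands with bottom-row=5; cleared 0 line(s) (total 0); column heights now [0 0 2 3 6 7 7], max=7
Drop 5: T rot1 at col 5 lands with bottom-row=7; cleared 0 line(s) (total 0); column heights now [0 0 2 3 6 10 9], max=10
Drop 6: J rot1 at col 2 lands with bottom-row=2; cleared 0 line(s) (total 0); column heights now [0 0 5 5 6 10 9], max=10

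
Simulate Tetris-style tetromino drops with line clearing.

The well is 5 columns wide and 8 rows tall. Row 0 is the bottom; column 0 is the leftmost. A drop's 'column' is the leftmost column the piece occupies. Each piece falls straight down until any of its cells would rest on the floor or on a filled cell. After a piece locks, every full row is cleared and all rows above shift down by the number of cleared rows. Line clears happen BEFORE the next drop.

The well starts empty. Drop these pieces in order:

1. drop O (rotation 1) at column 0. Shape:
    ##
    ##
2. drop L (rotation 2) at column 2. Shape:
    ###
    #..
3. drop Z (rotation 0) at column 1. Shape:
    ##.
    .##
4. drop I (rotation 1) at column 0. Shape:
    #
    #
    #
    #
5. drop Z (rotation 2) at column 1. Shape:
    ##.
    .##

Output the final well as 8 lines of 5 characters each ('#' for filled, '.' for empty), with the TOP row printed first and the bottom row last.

Drop 1: O rot1 at col 0 lands with bottom-row=0; cleared 0 line(s) (total 0); column heights now [2 2 0 0 0], max=2
Drop 2: L rot2 at col 2 lands with bottom-row=0; cleared 1 line(s) (total 1); column heights now [1 1 1 0 0], max=1
Drop 3: Z rot0 at col 1 lands with bottom-row=1; cleared 0 line(s) (total 1); column heights now [1 3 3 2 0], max=3
Drop 4: I rot1 at col 0 lands with bottom-row=1; cleared 0 line(s) (total 1); column heights now [5 3 3 2 0], max=5
Drop 5: Z rot2 at col 1 lands with bottom-row=3; cleared 0 line(s) (total 1); column heights now [5 5 5 4 0], max=5

Answer: .....
.....
.....
###..
#.##.
###..
#.##.
###..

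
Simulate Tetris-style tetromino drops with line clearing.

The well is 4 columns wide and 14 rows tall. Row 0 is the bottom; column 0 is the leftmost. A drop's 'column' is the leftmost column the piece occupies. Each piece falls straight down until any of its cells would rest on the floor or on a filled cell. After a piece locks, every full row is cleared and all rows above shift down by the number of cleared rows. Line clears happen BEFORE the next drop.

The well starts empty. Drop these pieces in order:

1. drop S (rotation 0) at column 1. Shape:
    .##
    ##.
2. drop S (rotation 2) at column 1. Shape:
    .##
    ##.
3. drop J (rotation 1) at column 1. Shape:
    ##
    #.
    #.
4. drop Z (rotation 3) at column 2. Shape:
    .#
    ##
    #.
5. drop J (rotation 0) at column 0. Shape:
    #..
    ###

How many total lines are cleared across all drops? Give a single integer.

Drop 1: S rot0 at col 1 lands with bottom-row=0; cleared 0 line(s) (total 0); column heights now [0 1 2 2], max=2
Drop 2: S rot2 at col 1 lands with bottom-row=2; cleared 0 line(s) (total 0); column heights now [0 3 4 4], max=4
Drop 3: J rot1 at col 1 lands with bottom-row=3; cleared 0 line(s) (total 0); column heights now [0 6 6 4], max=6
Drop 4: Z rot3 at col 2 lands with bottom-row=6; cleared 0 line(s) (total 0); column heights now [0 6 8 9], max=9
Drop 5: J rot0 at col 0 lands with bottom-row=8; cleared 1 line(s) (total 1); column heights now [9 6 8 8], max=9

Answer: 1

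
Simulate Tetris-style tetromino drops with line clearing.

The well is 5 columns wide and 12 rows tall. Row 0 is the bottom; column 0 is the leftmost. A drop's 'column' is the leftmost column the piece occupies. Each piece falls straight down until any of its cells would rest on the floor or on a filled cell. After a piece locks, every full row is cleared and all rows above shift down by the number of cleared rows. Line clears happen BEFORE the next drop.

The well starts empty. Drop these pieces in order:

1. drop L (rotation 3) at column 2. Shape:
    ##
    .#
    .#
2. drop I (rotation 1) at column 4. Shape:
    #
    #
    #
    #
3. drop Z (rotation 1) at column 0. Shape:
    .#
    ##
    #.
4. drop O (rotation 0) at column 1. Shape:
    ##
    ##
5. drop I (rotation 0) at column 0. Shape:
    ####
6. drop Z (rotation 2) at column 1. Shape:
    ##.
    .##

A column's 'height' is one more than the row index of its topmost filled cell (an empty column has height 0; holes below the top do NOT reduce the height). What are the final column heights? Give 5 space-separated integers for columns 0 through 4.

Answer: 6 8 8 7 4

Derivation:
Drop 1: L rot3 at col 2 lands with bottom-row=0; cleared 0 line(s) (total 0); column heights now [0 0 3 3 0], max=3
Drop 2: I rot1 at col 4 lands with bottom-row=0; cleared 0 line(s) (total 0); column heights now [0 0 3 3 4], max=4
Drop 3: Z rot1 at col 0 lands with bottom-row=0; cleared 0 line(s) (total 0); column heights now [2 3 3 3 4], max=4
Drop 4: O rot0 at col 1 lands with bottom-row=3; cleared 0 line(s) (total 0); column heights now [2 5 5 3 4], max=5
Drop 5: I rot0 at col 0 lands with bottom-row=5; cleared 0 line(s) (total 0); column heights now [6 6 6 6 4], max=6
Drop 6: Z rot2 at col 1 lands with bottom-row=6; cleared 0 line(s) (total 0); column heights now [6 8 8 7 4], max=8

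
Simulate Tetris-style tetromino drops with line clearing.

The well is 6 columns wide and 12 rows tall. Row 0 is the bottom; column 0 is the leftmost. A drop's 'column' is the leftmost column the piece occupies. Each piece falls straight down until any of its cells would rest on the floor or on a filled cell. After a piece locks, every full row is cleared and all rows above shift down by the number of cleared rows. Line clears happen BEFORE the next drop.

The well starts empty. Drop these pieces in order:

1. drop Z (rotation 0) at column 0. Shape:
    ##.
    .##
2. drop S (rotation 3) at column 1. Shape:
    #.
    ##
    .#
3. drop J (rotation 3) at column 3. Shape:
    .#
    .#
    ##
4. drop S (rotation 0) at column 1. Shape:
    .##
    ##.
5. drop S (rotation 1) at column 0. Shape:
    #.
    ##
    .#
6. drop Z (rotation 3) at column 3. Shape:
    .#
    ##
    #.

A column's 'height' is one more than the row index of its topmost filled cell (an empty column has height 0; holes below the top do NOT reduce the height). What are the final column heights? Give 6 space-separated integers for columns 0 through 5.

Answer: 8 7 6 8 9 0

Derivation:
Drop 1: Z rot0 at col 0 lands with bottom-row=0; cleared 0 line(s) (total 0); column heights now [2 2 1 0 0 0], max=2
Drop 2: S rot3 at col 1 lands with bottom-row=1; cleared 0 line(s) (total 0); column heights now [2 4 3 0 0 0], max=4
Drop 3: J rot3 at col 3 lands with bottom-row=0; cleared 0 line(s) (total 0); column heights now [2 4 3 1 3 0], max=4
Drop 4: S rot0 at col 1 lands with bottom-row=4; cleared 0 line(s) (total 0); column heights now [2 5 6 6 3 0], max=6
Drop 5: S rot1 at col 0 lands with bottom-row=5; cleared 0 line(s) (total 0); column heights now [8 7 6 6 3 0], max=8
Drop 6: Z rot3 at col 3 lands with bottom-row=6; cleared 0 line(s) (total 0); column heights now [8 7 6 8 9 0], max=9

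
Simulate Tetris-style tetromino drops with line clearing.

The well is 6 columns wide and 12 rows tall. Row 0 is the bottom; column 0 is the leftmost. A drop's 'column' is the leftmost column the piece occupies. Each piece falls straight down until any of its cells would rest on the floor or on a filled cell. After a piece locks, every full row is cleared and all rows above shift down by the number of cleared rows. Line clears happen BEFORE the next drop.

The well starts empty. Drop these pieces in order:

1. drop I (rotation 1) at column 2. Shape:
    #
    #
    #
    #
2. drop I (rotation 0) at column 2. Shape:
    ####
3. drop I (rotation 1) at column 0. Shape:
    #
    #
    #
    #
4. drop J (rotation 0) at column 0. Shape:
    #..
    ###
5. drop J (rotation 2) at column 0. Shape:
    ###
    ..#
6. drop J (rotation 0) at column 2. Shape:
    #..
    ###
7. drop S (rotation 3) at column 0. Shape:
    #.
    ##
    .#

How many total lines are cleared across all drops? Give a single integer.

Answer: 0

Derivation:
Drop 1: I rot1 at col 2 lands with bottom-row=0; cleared 0 line(s) (total 0); column heights now [0 0 4 0 0 0], max=4
Drop 2: I rot0 at col 2 lands with bottom-row=4; cleared 0 line(s) (total 0); column heights now [0 0 5 5 5 5], max=5
Drop 3: I rot1 at col 0 lands with bottom-row=0; cleared 0 line(s) (total 0); column heights now [4 0 5 5 5 5], max=5
Drop 4: J rot0 at col 0 lands with bottom-row=5; cleared 0 line(s) (total 0); column heights now [7 6 6 5 5 5], max=7
Drop 5: J rot2 at col 0 lands with bottom-row=6; cleared 0 line(s) (total 0); column heights now [8 8 8 5 5 5], max=8
Drop 6: J rot0 at col 2 lands with bottom-row=8; cleared 0 line(s) (total 0); column heights now [8 8 10 9 9 5], max=10
Drop 7: S rot3 at col 0 lands with bottom-row=8; cleared 0 line(s) (total 0); column heights now [11 10 10 9 9 5], max=11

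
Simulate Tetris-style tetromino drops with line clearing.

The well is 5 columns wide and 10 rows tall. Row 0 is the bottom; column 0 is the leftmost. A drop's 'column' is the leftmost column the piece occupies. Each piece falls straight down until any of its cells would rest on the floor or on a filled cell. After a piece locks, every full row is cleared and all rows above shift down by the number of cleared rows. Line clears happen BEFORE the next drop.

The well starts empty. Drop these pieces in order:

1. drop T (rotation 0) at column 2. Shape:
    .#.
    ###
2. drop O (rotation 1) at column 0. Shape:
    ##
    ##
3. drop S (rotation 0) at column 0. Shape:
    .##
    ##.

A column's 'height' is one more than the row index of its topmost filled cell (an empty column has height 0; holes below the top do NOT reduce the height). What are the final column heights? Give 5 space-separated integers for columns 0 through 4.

Answer: 2 3 3 1 0

Derivation:
Drop 1: T rot0 at col 2 lands with bottom-row=0; cleared 0 line(s) (total 0); column heights now [0 0 1 2 1], max=2
Drop 2: O rot1 at col 0 lands with bottom-row=0; cleared 1 line(s) (total 1); column heights now [1 1 0 1 0], max=1
Drop 3: S rot0 at col 0 lands with bottom-row=1; cleared 0 line(s) (total 1); column heights now [2 3 3 1 0], max=3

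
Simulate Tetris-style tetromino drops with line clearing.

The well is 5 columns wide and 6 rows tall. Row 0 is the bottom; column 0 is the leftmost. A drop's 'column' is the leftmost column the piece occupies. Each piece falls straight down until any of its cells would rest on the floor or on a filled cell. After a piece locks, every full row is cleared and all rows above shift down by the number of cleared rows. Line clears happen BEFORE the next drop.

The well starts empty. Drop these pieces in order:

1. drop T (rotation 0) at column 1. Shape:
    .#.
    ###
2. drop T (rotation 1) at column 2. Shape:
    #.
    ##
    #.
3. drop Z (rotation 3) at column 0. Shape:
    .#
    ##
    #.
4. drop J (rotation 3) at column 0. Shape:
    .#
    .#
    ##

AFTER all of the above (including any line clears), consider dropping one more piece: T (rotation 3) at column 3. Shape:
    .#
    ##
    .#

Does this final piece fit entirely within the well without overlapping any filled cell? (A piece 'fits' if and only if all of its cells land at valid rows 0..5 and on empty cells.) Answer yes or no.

Drop 1: T rot0 at col 1 lands with bottom-row=0; cleared 0 line(s) (total 0); column heights now [0 1 2 1 0], max=2
Drop 2: T rot1 at col 2 lands with bottom-row=2; cleared 0 line(s) (total 0); column heights now [0 1 5 4 0], max=5
Drop 3: Z rot3 at col 0 lands with bottom-row=0; cleared 0 line(s) (total 0); column heights now [2 3 5 4 0], max=5
Drop 4: J rot3 at col 0 lands with bottom-row=3; cleared 0 line(s) (total 0); column heights now [4 6 5 4 0], max=6
Test piece T rot3 at col 3 (width 2): heights before test = [4 6 5 4 0]; fits = True

Answer: yes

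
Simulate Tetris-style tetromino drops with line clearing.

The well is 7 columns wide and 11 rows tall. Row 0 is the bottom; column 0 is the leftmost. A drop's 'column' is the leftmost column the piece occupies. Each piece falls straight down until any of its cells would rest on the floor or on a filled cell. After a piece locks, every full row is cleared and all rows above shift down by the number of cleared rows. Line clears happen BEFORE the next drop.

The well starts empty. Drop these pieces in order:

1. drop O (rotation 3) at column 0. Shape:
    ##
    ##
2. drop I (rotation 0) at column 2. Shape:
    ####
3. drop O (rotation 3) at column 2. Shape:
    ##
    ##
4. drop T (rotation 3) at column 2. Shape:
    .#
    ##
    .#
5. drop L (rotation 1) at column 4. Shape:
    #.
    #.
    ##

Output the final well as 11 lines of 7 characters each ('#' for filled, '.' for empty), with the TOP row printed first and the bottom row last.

Drop 1: O rot3 at col 0 lands with bottom-row=0; cleared 0 line(s) (total 0); column heights now [2 2 0 0 0 0 0], max=2
Drop 2: I rot0 at col 2 lands with bottom-row=0; cleared 0 line(s) (total 0); column heights now [2 2 1 1 1 1 0], max=2
Drop 3: O rot3 at col 2 lands with bottom-row=1; cleared 0 line(s) (total 0); column heights now [2 2 3 3 1 1 0], max=3
Drop 4: T rot3 at col 2 lands with bottom-row=3; cleared 0 line(s) (total 0); column heights now [2 2 5 6 1 1 0], max=6
Drop 5: L rot1 at col 4 lands with bottom-row=1; cleared 0 line(s) (total 0); column heights now [2 2 5 6 4 2 0], max=6

Answer: .......
.......
.......
.......
.......
...#...
..##...
...##..
..###..
######.
######.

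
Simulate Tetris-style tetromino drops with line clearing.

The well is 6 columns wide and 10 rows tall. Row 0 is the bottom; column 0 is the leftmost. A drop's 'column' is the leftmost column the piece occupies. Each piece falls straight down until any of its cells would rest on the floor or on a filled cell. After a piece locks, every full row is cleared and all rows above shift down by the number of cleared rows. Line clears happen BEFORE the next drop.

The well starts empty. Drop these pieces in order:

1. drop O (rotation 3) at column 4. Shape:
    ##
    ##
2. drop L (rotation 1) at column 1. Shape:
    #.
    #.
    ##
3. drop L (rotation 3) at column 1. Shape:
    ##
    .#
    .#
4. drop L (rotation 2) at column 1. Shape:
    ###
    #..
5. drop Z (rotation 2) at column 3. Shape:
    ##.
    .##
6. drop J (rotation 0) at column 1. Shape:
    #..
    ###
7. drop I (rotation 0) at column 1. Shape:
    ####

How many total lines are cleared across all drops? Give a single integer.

Drop 1: O rot3 at col 4 lands with bottom-row=0; cleared 0 line(s) (total 0); column heights now [0 0 0 0 2 2], max=2
Drop 2: L rot1 at col 1 lands with bottom-row=0; cleared 0 line(s) (total 0); column heights now [0 3 1 0 2 2], max=3
Drop 3: L rot3 at col 1 lands with bottom-row=1; cleared 0 line(s) (total 0); column heights now [0 4 4 0 2 2], max=4
Drop 4: L rot2 at col 1 lands with bottom-row=4; cleared 0 line(s) (total 0); column heights now [0 6 6 6 2 2], max=6
Drop 5: Z rot2 at col 3 lands with bottom-row=5; cleared 0 line(s) (total 0); column heights now [0 6 6 7 7 6], max=7
Drop 6: J rot0 at col 1 lands with bottom-row=7; cleared 0 line(s) (total 0); column heights now [0 9 8 8 7 6], max=9
Drop 7: I rot0 at col 1 lands with bottom-row=9; cleared 0 line(s) (total 0); column heights now [0 10 10 10 10 6], max=10

Answer: 0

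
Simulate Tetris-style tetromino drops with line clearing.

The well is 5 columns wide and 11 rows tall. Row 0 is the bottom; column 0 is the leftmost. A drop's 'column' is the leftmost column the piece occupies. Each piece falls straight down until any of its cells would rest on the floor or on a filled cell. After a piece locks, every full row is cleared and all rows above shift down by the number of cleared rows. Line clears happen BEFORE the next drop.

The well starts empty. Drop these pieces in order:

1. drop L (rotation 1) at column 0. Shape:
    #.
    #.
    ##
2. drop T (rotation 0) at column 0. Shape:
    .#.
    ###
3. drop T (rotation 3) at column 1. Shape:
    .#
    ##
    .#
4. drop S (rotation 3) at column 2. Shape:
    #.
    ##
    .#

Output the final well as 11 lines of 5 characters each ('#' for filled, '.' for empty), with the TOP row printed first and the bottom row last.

Drop 1: L rot1 at col 0 lands with bottom-row=0; cleared 0 line(s) (total 0); column heights now [3 1 0 0 0], max=3
Drop 2: T rot0 at col 0 lands with bottom-row=3; cleared 0 line(s) (total 0); column heights now [4 5 4 0 0], max=5
Drop 3: T rot3 at col 1 lands with bottom-row=4; cleared 0 line(s) (total 0); column heights now [4 6 7 0 0], max=7
Drop 4: S rot3 at col 2 lands with bottom-row=6; cleared 0 line(s) (total 0); column heights now [4 6 9 8 0], max=9

Answer: .....
.....
..#..
..##.
..##.
.##..
.##..
###..
#....
#....
##...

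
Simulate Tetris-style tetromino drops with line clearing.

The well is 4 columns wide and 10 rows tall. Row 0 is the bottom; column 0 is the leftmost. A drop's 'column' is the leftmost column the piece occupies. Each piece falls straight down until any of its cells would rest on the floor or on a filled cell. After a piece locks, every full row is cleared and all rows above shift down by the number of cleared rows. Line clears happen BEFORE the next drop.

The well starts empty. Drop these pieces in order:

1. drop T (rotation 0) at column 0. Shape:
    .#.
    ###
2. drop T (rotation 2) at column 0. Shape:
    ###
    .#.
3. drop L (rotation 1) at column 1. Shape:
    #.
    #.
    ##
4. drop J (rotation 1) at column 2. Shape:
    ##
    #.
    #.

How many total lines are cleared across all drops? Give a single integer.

Drop 1: T rot0 at col 0 lands with bottom-row=0; cleared 0 line(s) (total 0); column heights now [1 2 1 0], max=2
Drop 2: T rot2 at col 0 lands with bottom-row=2; cleared 0 line(s) (total 0); column heights now [4 4 4 0], max=4
Drop 3: L rot1 at col 1 lands with bottom-row=4; cleared 0 line(s) (total 0); column heights now [4 7 5 0], max=7
Drop 4: J rot1 at col 2 lands with bottom-row=5; cleared 0 line(s) (total 0); column heights now [4 7 8 8], max=8

Answer: 0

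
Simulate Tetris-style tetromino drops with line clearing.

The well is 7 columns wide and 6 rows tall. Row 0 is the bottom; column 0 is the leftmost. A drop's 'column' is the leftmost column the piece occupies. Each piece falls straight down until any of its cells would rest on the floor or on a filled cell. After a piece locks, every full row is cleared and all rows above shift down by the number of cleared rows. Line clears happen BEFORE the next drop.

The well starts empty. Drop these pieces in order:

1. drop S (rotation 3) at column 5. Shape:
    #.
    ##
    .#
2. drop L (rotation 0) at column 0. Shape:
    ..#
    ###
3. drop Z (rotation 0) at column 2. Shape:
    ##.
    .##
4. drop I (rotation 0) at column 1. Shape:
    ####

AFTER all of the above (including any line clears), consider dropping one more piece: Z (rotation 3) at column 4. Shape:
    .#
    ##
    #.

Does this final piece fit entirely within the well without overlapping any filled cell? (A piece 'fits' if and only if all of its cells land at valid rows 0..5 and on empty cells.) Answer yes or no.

Answer: no

Derivation:
Drop 1: S rot3 at col 5 lands with bottom-row=0; cleared 0 line(s) (total 0); column heights now [0 0 0 0 0 3 2], max=3
Drop 2: L rot0 at col 0 lands with bottom-row=0; cleared 0 line(s) (total 0); column heights now [1 1 2 0 0 3 2], max=3
Drop 3: Z rot0 at col 2 lands with bottom-row=1; cleared 0 line(s) (total 0); column heights now [1 1 3 3 2 3 2], max=3
Drop 4: I rot0 at col 1 lands with bottom-row=3; cleared 0 line(s) (total 0); column heights now [1 4 4 4 4 3 2], max=4
Test piece Z rot3 at col 4 (width 2): heights before test = [1 4 4 4 4 3 2]; fits = False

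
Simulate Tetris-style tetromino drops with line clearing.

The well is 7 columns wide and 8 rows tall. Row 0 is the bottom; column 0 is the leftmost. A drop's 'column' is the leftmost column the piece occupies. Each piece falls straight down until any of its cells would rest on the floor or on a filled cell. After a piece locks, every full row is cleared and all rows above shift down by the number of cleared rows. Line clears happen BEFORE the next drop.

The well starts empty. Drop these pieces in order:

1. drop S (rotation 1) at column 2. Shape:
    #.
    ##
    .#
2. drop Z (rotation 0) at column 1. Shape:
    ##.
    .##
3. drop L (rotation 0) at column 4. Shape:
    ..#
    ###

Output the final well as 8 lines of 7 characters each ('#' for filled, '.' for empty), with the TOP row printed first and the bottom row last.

Drop 1: S rot1 at col 2 lands with bottom-row=0; cleared 0 line(s) (total 0); column heights now [0 0 3 2 0 0 0], max=3
Drop 2: Z rot0 at col 1 lands with bottom-row=3; cleared 0 line(s) (total 0); column heights now [0 5 5 4 0 0 0], max=5
Drop 3: L rot0 at col 4 lands with bottom-row=0; cleared 0 line(s) (total 0); column heights now [0 5 5 4 1 1 2], max=5

Answer: .......
.......
.......
.##....
..##...
..#....
..##..#
...####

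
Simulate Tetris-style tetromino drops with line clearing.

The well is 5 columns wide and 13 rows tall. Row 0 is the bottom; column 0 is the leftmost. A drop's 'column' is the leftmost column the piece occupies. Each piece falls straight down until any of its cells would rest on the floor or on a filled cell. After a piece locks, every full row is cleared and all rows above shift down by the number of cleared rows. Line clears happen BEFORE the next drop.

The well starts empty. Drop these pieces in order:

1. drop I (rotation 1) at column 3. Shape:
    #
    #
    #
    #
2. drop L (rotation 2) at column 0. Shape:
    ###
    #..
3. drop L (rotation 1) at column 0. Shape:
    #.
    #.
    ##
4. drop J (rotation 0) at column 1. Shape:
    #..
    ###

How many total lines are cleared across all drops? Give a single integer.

Answer: 0

Derivation:
Drop 1: I rot1 at col 3 lands with bottom-row=0; cleared 0 line(s) (total 0); column heights now [0 0 0 4 0], max=4
Drop 2: L rot2 at col 0 lands with bottom-row=0; cleared 0 line(s) (total 0); column heights now [2 2 2 4 0], max=4
Drop 3: L rot1 at col 0 lands with bottom-row=2; cleared 0 line(s) (total 0); column heights now [5 3 2 4 0], max=5
Drop 4: J rot0 at col 1 lands with bottom-row=4; cleared 0 line(s) (total 0); column heights now [5 6 5 5 0], max=6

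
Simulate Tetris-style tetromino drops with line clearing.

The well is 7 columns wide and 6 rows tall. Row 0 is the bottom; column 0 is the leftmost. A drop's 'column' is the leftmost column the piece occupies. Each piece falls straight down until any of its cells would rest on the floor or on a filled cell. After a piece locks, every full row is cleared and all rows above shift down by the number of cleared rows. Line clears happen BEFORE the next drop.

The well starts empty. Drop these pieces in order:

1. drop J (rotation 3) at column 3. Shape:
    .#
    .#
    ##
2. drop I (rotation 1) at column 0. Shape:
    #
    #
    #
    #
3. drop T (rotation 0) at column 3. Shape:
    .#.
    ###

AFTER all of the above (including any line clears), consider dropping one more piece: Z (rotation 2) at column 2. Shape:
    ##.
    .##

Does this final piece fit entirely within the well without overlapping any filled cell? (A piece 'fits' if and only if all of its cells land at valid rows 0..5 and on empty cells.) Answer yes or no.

Answer: no

Derivation:
Drop 1: J rot3 at col 3 lands with bottom-row=0; cleared 0 line(s) (total 0); column heights now [0 0 0 1 3 0 0], max=3
Drop 2: I rot1 at col 0 lands with bottom-row=0; cleared 0 line(s) (total 0); column heights now [4 0 0 1 3 0 0], max=4
Drop 3: T rot0 at col 3 lands with bottom-row=3; cleared 0 line(s) (total 0); column heights now [4 0 0 4 5 4 0], max=5
Test piece Z rot2 at col 2 (width 3): heights before test = [4 0 0 4 5 4 0]; fits = False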